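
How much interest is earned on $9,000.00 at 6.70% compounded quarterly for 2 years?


Compound interest earned = final amount − principal.
A = P(1 + r/n)^(nt) = $9,000.00 × (1 + 0.067/4)^(4 × 2) = $10,279.12
Interest = A − P = $10,279.12 − $9,000.00 = $1,279.12

Interest = A - P = $1,279.12


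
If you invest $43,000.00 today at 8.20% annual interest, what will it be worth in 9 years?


Future value formula: FV = PV × (1 + r)^t
FV = $43,000.00 × (1 + 0.082)^9
FV = $43,000.00 × 2.0325692
FV = $87,400.48

FV = PV × (1 + r)^t = $87,400.48


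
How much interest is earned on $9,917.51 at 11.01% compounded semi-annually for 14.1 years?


Compound interest earned = final amount − principal.
A = P(1 + r/n)^(nt) = $9,917.51 × (1 + 0.1101/2)^(2 × 14.1) = $44,947.18
Interest = A − P = $44,947.18 − $9,917.51 = $35,029.67

Interest = A - P = $35,029.67


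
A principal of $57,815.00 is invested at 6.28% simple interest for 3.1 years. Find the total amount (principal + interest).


Total amount formula: A = P(1 + rt) = P + P·r·t
Interest: I = P × r × t = $57,815.00 × 0.0628 × 3.1 = $11,255.42
A = P + I = $57,815.00 + $11,255.42 = $69,070.42

A = P + I = P(1 + rt) = $69,070.42


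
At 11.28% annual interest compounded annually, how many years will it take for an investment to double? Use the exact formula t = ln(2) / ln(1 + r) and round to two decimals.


Doubling condition: (1 + r)^t = 2
Take ln of both sides: t × ln(1 + r) = ln(2)
t = ln(2) / ln(1 + r)
t = 0.693147 / 0.106879
t = 6.49

t = ln(2) / ln(1 + r) = 6.49 years


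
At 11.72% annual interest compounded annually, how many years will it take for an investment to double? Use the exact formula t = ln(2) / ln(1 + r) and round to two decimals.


Doubling condition: (1 + r)^t = 2
Take ln of both sides: t × ln(1 + r) = ln(2)
t = ln(2) / ln(1 + r)
t = 0.693147 / 0.110826
t = 6.25

t = ln(2) / ln(1 + r) = 6.25 years


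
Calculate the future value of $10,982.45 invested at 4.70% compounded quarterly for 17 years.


Compound interest formula: A = P(1 + r/n)^(nt)
A = $10,982.45 × (1 + 0.047/4)^(4 × 17)
Growth factor: (1 + 0.047/4)^68 = 2.212985
A = $10,982.45 × 2.212985
A = $24,304.00

A = P(1 + r/n)^(nt) = $24,304.00


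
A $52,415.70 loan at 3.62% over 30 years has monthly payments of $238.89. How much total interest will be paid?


Total paid over the life of the loan = PMT × n.
Total paid = $238.89 × 360 = $86,000.40
Total interest = total paid − principal = $86,000.40 − $52,415.70 = $33,584.70

Total interest = (PMT × n) - PV = $33,584.70


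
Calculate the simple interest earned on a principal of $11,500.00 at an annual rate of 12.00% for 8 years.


Simple interest formula: I = P × r × t
I = $11,500.00 × 0.12 × 8
I = $11,040.00

I = P × r × t = $11,040.00


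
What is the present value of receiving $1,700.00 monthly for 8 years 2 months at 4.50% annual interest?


Present value of an ordinary annuity: PV = PMT × (1 − (1 + r)^(−n)) / r
Monthly rate r = 0.045/12 = 0.00375, n = 98
PV = $1,700.00 × (1 − (1 + 0.045/12)^(−98)) / (0.045/12)
PV = $1,700.00 × 81.882813
PV = $139,200.78

PV = PMT × (1-(1+r)^(-n))/r = $139,200.78


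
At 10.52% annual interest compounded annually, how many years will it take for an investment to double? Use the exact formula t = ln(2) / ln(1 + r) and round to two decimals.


Doubling condition: (1 + r)^t = 2
Take ln of both sides: t × ln(1 + r) = ln(2)
t = ln(2) / ln(1 + r)
t = 0.693147 / 0.100026
t = 6.93

t = ln(2) / ln(1 + r) = 6.93 years


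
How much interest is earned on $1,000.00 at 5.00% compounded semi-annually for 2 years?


Compound interest earned = final amount − principal.
A = P(1 + r/n)^(nt) = $1,000.00 × (1 + 0.05/2)^(2 × 2) = $1,103.81
Interest = A − P = $1,103.81 − $1,000.00 = $103.81

Interest = A - P = $103.81


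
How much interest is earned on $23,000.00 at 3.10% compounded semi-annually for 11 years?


Compound interest earned = final amount − principal.
A = P(1 + r/n)^(nt) = $23,000.00 × (1 + 0.031/2)^(2 × 11) = $32,261.63
Interest = A − P = $32,261.63 − $23,000.00 = $9,261.63

Interest = A - P = $9,261.63


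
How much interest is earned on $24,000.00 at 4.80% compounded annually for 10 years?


Compound interest earned = final amount − principal.
A = P(1 + r/n)^(nt) = $24,000.00 × (1 + 0.048/1)^(1 × 10) = $38,355.18
Interest = A − P = $38,355.18 − $24,000.00 = $14,355.18

Interest = A - P = $14,355.18


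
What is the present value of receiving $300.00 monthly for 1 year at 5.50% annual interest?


Present value of an ordinary annuity: PV = PMT × (1 − (1 + r)^(−n)) / r
Monthly rate r = 0.055/12 ≈ 0.00458333, n = 12
PV = $300.00 × (1 − (1 + 0.055/12)^(−12)) / (0.055/12)
PV = $300.00 × 11.650017
PV = $3,495.01

PV = PMT × (1-(1+r)^(-n))/r = $3,495.01


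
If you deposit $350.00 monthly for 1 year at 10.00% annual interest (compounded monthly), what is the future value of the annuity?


Future value of an ordinary annuity: FV = PMT × ((1 + r)^n − 1) / r
Monthly rate r = 0.1/12 ≈ 0.00833333, n = 12
FV = $350.00 × ((1 + 0.1/12)^12 − 1) / (0.1/12)
FV = $350.00 × 12.565568
FV = $4,397.95

FV = PMT × ((1+r)^n - 1)/r = $4,397.95


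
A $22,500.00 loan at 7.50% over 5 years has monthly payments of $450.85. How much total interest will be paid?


Total paid over the life of the loan = PMT × n.
Total paid = $450.85 × 60 = $27,051.00
Total interest = total paid − principal = $27,051.00 − $22,500.00 = $4,551.00

Total interest = (PMT × n) - PV = $4,551.00


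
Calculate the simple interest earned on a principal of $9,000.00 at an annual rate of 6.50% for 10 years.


Simple interest formula: I = P × r × t
I = $9,000.00 × 0.065 × 10
I = $5,850.00

I = P × r × t = $5,850.00


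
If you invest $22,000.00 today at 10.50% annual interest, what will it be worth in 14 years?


Future value formula: FV = PV × (1 + r)^t
FV = $22,000.00 × (1 + 0.105)^14
FV = $22,000.00 × 4.0464287
FV = $89,021.43

FV = PV × (1 + r)^t = $89,021.43


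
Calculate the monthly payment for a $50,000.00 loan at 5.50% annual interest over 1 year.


Loan payment formula: PMT = PV × r / (1 − (1 + r)^(−n))
Monthly rate r = 0.055/12 ≈ 0.00458333, n = 12 months
Denominator: 1 − (1 + 0.055/12)^(−12) = 0.0533959
PMT = $50,000.00 × (0.055/12) / 0.0533959
PMT = $4,291.84 per month

PMT = PV × r / (1-(1+r)^(-n)) = $4,291.84/month


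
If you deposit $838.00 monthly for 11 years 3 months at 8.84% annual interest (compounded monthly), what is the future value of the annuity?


Future value of an ordinary annuity: FV = PMT × ((1 + r)^n − 1) / r
Monthly rate r = 0.0884/12 ≈ 0.00736667, n = 135
FV = $838.00 × ((1 + 0.0884/12)^135 − 1) / (0.0884/12)
FV = $838.00 × 229.891760
FV = $192,649.29

FV = PMT × ((1+r)^n - 1)/r = $192,649.29


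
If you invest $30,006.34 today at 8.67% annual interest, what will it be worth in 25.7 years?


Future value formula: FV = PV × (1 + r)^t
FV = $30,006.34 × (1 + 0.0867)^25.7
FV = $30,006.34 × 8.4726339
FV = $254,232.73

FV = PV × (1 + r)^t = $254,232.73


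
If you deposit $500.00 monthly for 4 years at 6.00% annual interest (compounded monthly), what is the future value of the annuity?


Future value of an ordinary annuity: FV = PMT × ((1 + r)^n − 1) / r
Monthly rate r = 0.06/12 = 0.005, n = 48
FV = $500.00 × ((1 + 0.06/12)^48 − 1) / (0.06/12)
FV = $500.00 × 54.097832
FV = $27,048.92

FV = PMT × ((1+r)^n - 1)/r = $27,048.92


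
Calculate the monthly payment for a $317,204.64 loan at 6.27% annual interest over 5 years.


Loan payment formula: PMT = PV × r / (1 − (1 + r)^(−n))
Monthly rate r = 0.0627/12 = 0.005225, n = 60 months
Denominator: 1 − (1 + 0.0627/12)^(−60) = 0.2685188
PMT = $317,204.64 × (0.0627/12) / 0.2685188
PMT = $6,172.36 per month

PMT = PV × r / (1-(1+r)^(-n)) = $6,172.36/month


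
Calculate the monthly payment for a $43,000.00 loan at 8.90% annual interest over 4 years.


Loan payment formula: PMT = PV × r / (1 − (1 + r)^(−n))
Monthly rate r = 0.089/12 ≈ 0.00741667, n = 48 months
Denominator: 1 − (1 + 0.089/12)^(−48) = 0.2986066
PMT = $43,000.00 × (0.089/12) / 0.2986066
PMT = $1,068.02 per month

PMT = PV × r / (1-(1+r)^(-n)) = $1,068.02/month


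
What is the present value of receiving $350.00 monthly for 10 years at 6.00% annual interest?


Present value of an ordinary annuity: PV = PMT × (1 − (1 + r)^(−n)) / r
Monthly rate r = 0.06/12 = 0.005, n = 120
PV = $350.00 × (1 − (1 + 0.06/12)^(−120)) / (0.06/12)
PV = $350.00 × 90.073453
PV = $31,525.71

PV = PMT × (1-(1+r)^(-n))/r = $31,525.71


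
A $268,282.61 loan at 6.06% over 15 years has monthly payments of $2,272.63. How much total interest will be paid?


Total paid over the life of the loan = PMT × n.
Total paid = $2,272.63 × 180 = $409,073.40
Total interest = total paid − principal = $409,073.40 − $268,282.61 = $140,790.79

Total interest = (PMT × n) - PV = $140,790.79


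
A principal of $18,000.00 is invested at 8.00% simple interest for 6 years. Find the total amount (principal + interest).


Total amount formula: A = P(1 + rt) = P + P·r·t
Interest: I = P × r × t = $18,000.00 × 0.08 × 6 = $8,640.00
A = P + I = $18,000.00 + $8,640.00 = $26,640.00

A = P + I = P(1 + rt) = $26,640.00


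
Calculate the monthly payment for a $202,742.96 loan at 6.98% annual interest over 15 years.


Loan payment formula: PMT = PV × r / (1 − (1 + r)^(−n))
Monthly rate r = 0.0698/12 ≈ 0.00581667, n = 180 months
Denominator: 1 − (1 + 0.0698/12)^(−180) = 0.647945
PMT = $202,742.96 × (0.0698/12) / 0.647945
PMT = $1,820.04 per month

PMT = PV × r / (1-(1+r)^(-n)) = $1,820.04/month


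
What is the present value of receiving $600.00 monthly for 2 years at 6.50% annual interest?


Present value of an ordinary annuity: PV = PMT × (1 − (1 + r)^(−n)) / r
Monthly rate r = 0.065/12 ≈ 0.00541667, n = 24
PV = $600.00 × (1 − (1 + 0.065/12)^(−24)) / (0.065/12)
PV = $600.00 × 22.448578
PV = $13,469.15

PV = PMT × (1-(1+r)^(-n))/r = $13,469.15


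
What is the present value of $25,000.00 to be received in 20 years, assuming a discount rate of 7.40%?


Present value formula: PV = FV / (1 + r)^t
PV = $25,000.00 / (1 + 0.074)^20
PV = $25,000.00 / 4.169516
PV = $5,995.90

PV = FV / (1 + r)^t = $5,995.90


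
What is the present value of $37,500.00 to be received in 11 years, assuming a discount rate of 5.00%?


Present value formula: PV = FV / (1 + r)^t
PV = $37,500.00 / (1 + 0.05)^11
PV = $37,500.00 / 1.7103394
PV = $21,925.47

PV = FV / (1 + r)^t = $21,925.47


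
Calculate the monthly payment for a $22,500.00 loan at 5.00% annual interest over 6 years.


Loan payment formula: PMT = PV × r / (1 − (1 + r)^(−n))
Monthly rate r = 0.05/12 ≈ 0.00416667, n = 72 months
Denominator: 1 − (1 + 0.05/12)^(−72) = 0.258720
PMT = $22,500.00 × (0.05/12) / 0.258720
PMT = $362.36 per month

PMT = PV × r / (1-(1+r)^(-n)) = $362.36/month


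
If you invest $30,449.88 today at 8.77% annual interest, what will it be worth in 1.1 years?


Future value formula: FV = PV × (1 + r)^t
FV = $30,449.88 × (1 + 0.0877)^1.1
FV = $30,449.88 × 1.09688233
FV = $33,399.94

FV = PV × (1 + r)^t = $33,399.94


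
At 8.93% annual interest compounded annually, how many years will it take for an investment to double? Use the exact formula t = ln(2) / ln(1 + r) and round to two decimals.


Doubling condition: (1 + r)^t = 2
Take ln of both sides: t × ln(1 + r) = ln(2)
t = ln(2) / ln(1 + r)
t = 0.693147 / 0.085535
t = 8.10

t = ln(2) / ln(1 + r) = 8.10 years


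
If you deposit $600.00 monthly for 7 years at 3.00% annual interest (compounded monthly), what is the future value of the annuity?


Future value of an ordinary annuity: FV = PMT × ((1 + r)^n − 1) / r
Monthly rate r = 0.03/12 = 0.0025, n = 84
FV = $600.00 × ((1 + 0.03/12)^84 − 1) / (0.03/12)
FV = $600.00 × 93.341920
FV = $56,005.15

FV = PMT × ((1+r)^n - 1)/r = $56,005.15


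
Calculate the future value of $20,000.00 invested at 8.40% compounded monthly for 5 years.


Compound interest formula: A = P(1 + r/n)^(nt)
A = $20,000.00 × (1 + 0.084/12)^(12 × 5)
Growth factor: (1 + 0.084/12)^60 = 1.5197363
A = $20,000.00 × 1.5197363
A = $30,394.73

A = P(1 + r/n)^(nt) = $30,394.73


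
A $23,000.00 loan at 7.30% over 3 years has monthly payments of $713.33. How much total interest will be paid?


Total paid over the life of the loan = PMT × n.
Total paid = $713.33 × 36 = $25,679.88
Total interest = total paid − principal = $25,679.88 − $23,000.00 = $2,679.88

Total interest = (PMT × n) - PV = $2,679.88


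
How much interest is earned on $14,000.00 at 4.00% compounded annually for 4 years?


Compound interest earned = final amount − principal.
A = P(1 + r/n)^(nt) = $14,000.00 × (1 + 0.04/1)^(1 × 4) = $16,378.02
Interest = A − P = $16,378.02 − $14,000.00 = $2,378.02

Interest = A - P = $2,378.02


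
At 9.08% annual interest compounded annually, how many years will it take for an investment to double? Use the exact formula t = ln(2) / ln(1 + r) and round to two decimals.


Doubling condition: (1 + r)^t = 2
Take ln of both sides: t × ln(1 + r) = ln(2)
t = ln(2) / ln(1 + r)
t = 0.693147 / 0.086911
t = 7.98

t = ln(2) / ln(1 + r) = 7.98 years


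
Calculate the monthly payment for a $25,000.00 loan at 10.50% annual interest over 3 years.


Loan payment formula: PMT = PV × r / (1 − (1 + r)^(−n))
Monthly rate r = 0.105/12 = 0.00875, n = 36 months
Denominator: 1 − (1 + 0.105/12)^(−36) = 0.269211
PMT = $25,000.00 × (0.105/12) / 0.269211
PMT = $812.56 per month

PMT = PV × r / (1-(1+r)^(-n)) = $812.56/month


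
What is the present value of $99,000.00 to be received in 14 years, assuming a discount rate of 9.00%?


Present value formula: PV = FV / (1 + r)^t
PV = $99,000.00 / (1 + 0.09)^14
PV = $99,000.00 / 3.341727
PV = $29,625.40

PV = FV / (1 + r)^t = $29,625.40


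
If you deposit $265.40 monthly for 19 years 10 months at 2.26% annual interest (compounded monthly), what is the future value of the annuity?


Future value of an ordinary annuity: FV = PMT × ((1 + r)^n − 1) / r
Monthly rate r = 0.0226/12 ≈ 0.00188333, n = 238
FV = $265.40 × ((1 + 0.0226/12)^238 − 1) / (0.0226/12)
FV = $265.40 × 299.938470
FV = $79,603.67

FV = PMT × ((1+r)^n - 1)/r = $79,603.67


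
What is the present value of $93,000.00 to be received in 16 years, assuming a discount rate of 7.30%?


Present value formula: PV = FV / (1 + r)^t
PV = $93,000.00 / (1 + 0.073)^16
PV = $93,000.00 / 3.087419
PV = $30,122.25

PV = FV / (1 + r)^t = $30,122.25


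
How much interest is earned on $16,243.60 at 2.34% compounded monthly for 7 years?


Compound interest earned = final amount − principal.
A = P(1 + r/n)^(nt) = $16,243.60 × (1 + 0.0234/12)^(12 × 7) = $19,131.56
Interest = A − P = $19,131.56 − $16,243.60 = $2,887.96

Interest = A - P = $2,887.96


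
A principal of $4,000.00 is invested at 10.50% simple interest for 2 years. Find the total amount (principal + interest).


Total amount formula: A = P(1 + rt) = P + P·r·t
Interest: I = P × r × t = $4,000.00 × 0.105 × 2 = $840.00
A = P + I = $4,000.00 + $840.00 = $4,840.00

A = P + I = P(1 + rt) = $4,840.00


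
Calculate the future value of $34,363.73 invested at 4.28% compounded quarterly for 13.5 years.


Compound interest formula: A = P(1 + r/n)^(nt)
A = $34,363.73 × (1 + 0.0428/4)^(4 × 13.5)
Growth factor: (1 + 0.0428/4)^54 = 1.776652
A = $34,363.73 × 1.776652
A = $61,052.39

A = P(1 + r/n)^(nt) = $61,052.39


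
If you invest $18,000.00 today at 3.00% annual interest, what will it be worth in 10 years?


Future value formula: FV = PV × (1 + r)^t
FV = $18,000.00 × (1 + 0.03)^10
FV = $18,000.00 × 1.343916
FV = $24,190.49

FV = PV × (1 + r)^t = $24,190.49


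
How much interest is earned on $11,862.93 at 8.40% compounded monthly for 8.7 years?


Compound interest earned = final amount − principal.
A = P(1 + r/n)^(nt) = $11,862.93 × (1 + 0.084/12)^(12 × 8.7) = $24,573.59
Interest = A − P = $24,573.59 − $11,862.93 = $12,710.66

Interest = A - P = $12,710.66


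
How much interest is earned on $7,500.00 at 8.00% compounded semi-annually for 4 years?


Compound interest earned = final amount − principal.
A = P(1 + r/n)^(nt) = $7,500.00 × (1 + 0.08/2)^(2 × 4) = $10,264.27
Interest = A − P = $10,264.27 − $7,500.00 = $2,764.27

Interest = A - P = $2,764.27


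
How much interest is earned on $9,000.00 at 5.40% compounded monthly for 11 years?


Compound interest earned = final amount − principal.
A = P(1 + r/n)^(nt) = $9,000.00 × (1 + 0.054/12)^(12 × 11) = $16,279.26
Interest = A − P = $16,279.26 − $9,000.00 = $7,279.26

Interest = A - P = $7,279.26


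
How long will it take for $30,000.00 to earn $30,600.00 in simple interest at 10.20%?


Rearrange the simple interest formula for t:
I = P × r × t  ⇒  t = I / (P × r)
t = $30,600.00 / ($30,000.00 × 0.102)
t = 10

t = I/(P×r) = 10 years


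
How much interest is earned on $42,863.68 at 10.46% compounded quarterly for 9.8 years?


Compound interest earned = final amount − principal.
A = P(1 + r/n)^(nt) = $42,863.68 × (1 + 0.1046/4)^(4 × 9.8) = $117,911.12
Interest = A − P = $117,911.12 − $42,863.68 = $75,047.44

Interest = A - P = $75,047.44


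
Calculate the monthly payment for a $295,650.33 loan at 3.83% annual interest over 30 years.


Loan payment formula: PMT = PV × r / (1 − (1 + r)^(−n))
Monthly rate r = 0.0383/12 ≈ 0.00319167, n = 360 months
Denominator: 1 − (1 + 0.0383/12)^(−360) = 0.682466
PMT = $295,650.33 × (0.0383/12) / 0.682466
PMT = $1,382.66 per month

PMT = PV × r / (1-(1+r)^(-n)) = $1,382.66/month


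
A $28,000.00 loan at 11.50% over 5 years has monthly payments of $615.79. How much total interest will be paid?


Total paid over the life of the loan = PMT × n.
Total paid = $615.79 × 60 = $36,947.40
Total interest = total paid − principal = $36,947.40 − $28,000.00 = $8,947.40

Total interest = (PMT × n) - PV = $8,947.40


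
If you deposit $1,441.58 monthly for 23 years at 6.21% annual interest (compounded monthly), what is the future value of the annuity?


Future value of an ordinary annuity: FV = PMT × ((1 + r)^n − 1) / r
Monthly rate r = 0.0621/12 = 0.005175, n = 276
FV = $1,441.58 × ((1 + 0.0621/12)^276 − 1) / (0.0621/12)
FV = $1,441.58 × 609.906393
FV = $879,228.86

FV = PMT × ((1+r)^n - 1)/r = $879,228.86


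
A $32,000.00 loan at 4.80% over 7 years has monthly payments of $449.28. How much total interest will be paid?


Total paid over the life of the loan = PMT × n.
Total paid = $449.28 × 84 = $37,739.52
Total interest = total paid − principal = $37,739.52 − $32,000.00 = $5,739.52

Total interest = (PMT × n) - PV = $5,739.52


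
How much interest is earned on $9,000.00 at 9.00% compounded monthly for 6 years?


Compound interest earned = final amount − principal.
A = P(1 + r/n)^(nt) = $9,000.00 × (1 + 0.09/12)^(12 × 6) = $15,412.97
Interest = A − P = $15,412.97 − $9,000.00 = $6,412.97

Interest = A - P = $6,412.97


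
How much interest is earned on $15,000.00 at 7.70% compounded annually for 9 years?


Compound interest earned = final amount − principal.
A = P(1 + r/n)^(nt) = $15,000.00 × (1 + 0.077/1)^(1 × 9) = $29,243.72
Interest = A − P = $29,243.72 − $15,000.00 = $14,243.72

Interest = A - P = $14,243.72


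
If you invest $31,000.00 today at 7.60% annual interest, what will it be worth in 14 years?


Future value formula: FV = PV × (1 + r)^t
FV = $31,000.00 × (1 + 0.076)^14
FV = $31,000.00 × 2.7885074
FV = $86,443.73

FV = PV × (1 + r)^t = $86,443.73


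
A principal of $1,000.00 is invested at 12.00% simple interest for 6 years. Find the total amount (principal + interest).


Total amount formula: A = P(1 + rt) = P + P·r·t
Interest: I = P × r × t = $1,000.00 × 0.12 × 6 = $720.00
A = P + I = $1,000.00 + $720.00 = $1,720.00

A = P + I = P(1 + rt) = $1,720.00


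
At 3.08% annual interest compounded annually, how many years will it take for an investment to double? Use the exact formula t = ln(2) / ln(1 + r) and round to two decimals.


Doubling condition: (1 + r)^t = 2
Take ln of both sides: t × ln(1 + r) = ln(2)
t = ln(2) / ln(1 + r)
t = 0.693147 / 0.030335
t = 22.85

t = ln(2) / ln(1 + r) = 22.85 years


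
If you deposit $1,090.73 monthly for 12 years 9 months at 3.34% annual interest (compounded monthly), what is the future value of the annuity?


Future value of an ordinary annuity: FV = PMT × ((1 + r)^n − 1) / r
Monthly rate r = 0.0334/12 ≈ 0.00278333, n = 153
FV = $1,090.73 × ((1 + 0.0334/12)^153 − 1) / (0.0334/12)
FV = $1,090.73 × 190.414061
FV = $207,690.33

FV = PMT × ((1+r)^n - 1)/r = $207,690.33


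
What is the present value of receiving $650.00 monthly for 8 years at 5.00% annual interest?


Present value of an ordinary annuity: PV = PMT × (1 − (1 + r)^(−n)) / r
Monthly rate r = 0.05/12 ≈ 0.00416667, n = 96
PV = $650.00 × (1 − (1 + 0.05/12)^(−96)) / (0.05/12)
PV = $650.00 × 78.989441
PV = $51,343.14

PV = PMT × (1-(1+r)^(-n))/r = $51,343.14


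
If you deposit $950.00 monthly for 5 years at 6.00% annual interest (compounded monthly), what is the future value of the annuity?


Future value of an ordinary annuity: FV = PMT × ((1 + r)^n − 1) / r
Monthly rate r = 0.06/12 = 0.005, n = 60
FV = $950.00 × ((1 + 0.06/12)^60 − 1) / (0.06/12)
FV = $950.00 × 69.770031
FV = $66,281.53

FV = PMT × ((1+r)^n - 1)/r = $66,281.53


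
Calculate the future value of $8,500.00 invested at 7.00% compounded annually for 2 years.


Compound interest formula: A = P(1 + r/n)^(nt)
A = $8,500.00 × (1 + 0.07/1)^(1 × 2)
Growth factor: (1 + 0.07/1)^2 = 1.144900
A = $8,500.00 × 1.144900
A = $9,731.65

A = P(1 + r/n)^(nt) = $9,731.65


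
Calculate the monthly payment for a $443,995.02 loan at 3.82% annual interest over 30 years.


Loan payment formula: PMT = PV × r / (1 − (1 + r)^(−n))
Monthly rate r = 0.0382/12 ≈ 0.00318333, n = 360 months
Denominator: 1 − (1 + 0.0382/12)^(−360) = 0.681515
PMT = $443,995.02 × (0.0382/12) / 0.681515
PMT = $2,073.89 per month

PMT = PV × r / (1-(1+r)^(-n)) = $2,073.89/month


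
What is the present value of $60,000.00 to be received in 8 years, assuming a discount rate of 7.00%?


Present value formula: PV = FV / (1 + r)^t
PV = $60,000.00 / (1 + 0.07)^8
PV = $60,000.00 / 1.718186
PV = $34,920.55

PV = FV / (1 + r)^t = $34,920.55


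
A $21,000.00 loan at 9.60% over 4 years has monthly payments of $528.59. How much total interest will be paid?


Total paid over the life of the loan = PMT × n.
Total paid = $528.59 × 48 = $25,372.32
Total interest = total paid − principal = $25,372.32 − $21,000.00 = $4,372.32

Total interest = (PMT × n) - PV = $4,372.32


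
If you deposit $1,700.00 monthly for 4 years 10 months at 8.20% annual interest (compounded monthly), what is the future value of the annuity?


Future value of an ordinary annuity: FV = PMT × ((1 + r)^n − 1) / r
Monthly rate r = 0.082/12 ≈ 0.00683333, n = 58
FV = $1,700.00 × ((1 + 0.082/12)^58 − 1) / (0.082/12)
FV = $1,700.00 × 70.882305
FV = $120,499.92

FV = PMT × ((1+r)^n - 1)/r = $120,499.92


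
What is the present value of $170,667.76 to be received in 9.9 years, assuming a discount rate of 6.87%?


Present value formula: PV = FV / (1 + r)^t
PV = $170,667.76 / (1 + 0.0687)^9.9
PV = $170,667.76 / 1.930512
PV = $88,405.44

PV = FV / (1 + r)^t = $88,405.44


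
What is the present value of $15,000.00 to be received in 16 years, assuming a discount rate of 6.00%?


Present value formula: PV = FV / (1 + r)^t
PV = $15,000.00 / (1 + 0.06)^16
PV = $15,000.00 / 2.540352
PV = $5,904.69

PV = FV / (1 + r)^t = $5,904.69


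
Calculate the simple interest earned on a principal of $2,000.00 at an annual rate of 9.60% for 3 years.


Simple interest formula: I = P × r × t
I = $2,000.00 × 0.096 × 3
I = $576.00

I = P × r × t = $576.00


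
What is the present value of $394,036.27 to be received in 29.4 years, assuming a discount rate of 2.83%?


Present value formula: PV = FV / (1 + r)^t
PV = $394,036.27 / (1 + 0.0283)^29.4
PV = $394,036.27 / 2.27155456
PV = $173,465.47

PV = FV / (1 + r)^t = $173,465.47


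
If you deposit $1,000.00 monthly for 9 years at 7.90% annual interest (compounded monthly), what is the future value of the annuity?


Future value of an ordinary annuity: FV = PMT × ((1 + r)^n − 1) / r
Monthly rate r = 0.079/12 ≈ 0.00658333, n = 108
FV = $1,000.00 × ((1 + 0.079/12)^108 − 1) / (0.079/12)
FV = $1,000.00 × 156.651271
FV = $156,651.27

FV = PMT × ((1+r)^n - 1)/r = $156,651.27


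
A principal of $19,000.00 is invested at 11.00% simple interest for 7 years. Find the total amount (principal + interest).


Total amount formula: A = P(1 + rt) = P + P·r·t
Interest: I = P × r × t = $19,000.00 × 0.11 × 7 = $14,630.00
A = P + I = $19,000.00 + $14,630.00 = $33,630.00

A = P + I = P(1 + rt) = $33,630.00


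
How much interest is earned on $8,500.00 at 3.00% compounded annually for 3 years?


Compound interest earned = final amount − principal.
A = P(1 + r/n)^(nt) = $8,500.00 × (1 + 0.03/1)^(1 × 3) = $9,288.18
Interest = A − P = $9,288.18 − $8,500.00 = $788.18

Interest = A - P = $788.18


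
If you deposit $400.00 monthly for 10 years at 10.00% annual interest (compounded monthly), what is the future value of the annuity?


Future value of an ordinary annuity: FV = PMT × ((1 + r)^n − 1) / r
Monthly rate r = 0.1/12 ≈ 0.00833333, n = 120
FV = $400.00 × ((1 + 0.1/12)^120 − 1) / (0.1/12)
FV = $400.00 × 204.844979
FV = $81,937.99

FV = PMT × ((1+r)^n - 1)/r = $81,937.99


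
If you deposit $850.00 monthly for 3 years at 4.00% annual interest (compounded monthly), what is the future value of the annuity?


Future value of an ordinary annuity: FV = PMT × ((1 + r)^n − 1) / r
Monthly rate r = 0.04/12 ≈ 0.00333333, n = 36
FV = $850.00 × ((1 + 0.04/12)^36 − 1) / (0.04/12)
FV = $850.00 × 38.181562
FV = $32,454.33

FV = PMT × ((1+r)^n - 1)/r = $32,454.33


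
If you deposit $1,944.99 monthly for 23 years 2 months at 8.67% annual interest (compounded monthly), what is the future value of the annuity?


Future value of an ordinary annuity: FV = PMT × ((1 + r)^n − 1) / r
Monthly rate r = 0.0867/12 = 0.007225, n = 278
FV = $1,944.99 × ((1 + 0.0867/12)^278 − 1) / (0.0867/12)
FV = $1,944.99 × 885.658374
FV = $1,722,596.68

FV = PMT × ((1+r)^n - 1)/r = $1,722,596.68


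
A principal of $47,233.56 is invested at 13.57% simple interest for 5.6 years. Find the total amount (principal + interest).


Total amount formula: A = P(1 + rt) = P + P·r·t
Interest: I = P × r × t = $47,233.56 × 0.1357 × 5.6 = $35,893.73
A = P + I = $47,233.56 + $35,893.73 = $83,127.29

A = P + I = P(1 + rt) = $83,127.29


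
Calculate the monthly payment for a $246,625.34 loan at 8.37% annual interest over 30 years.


Loan payment formula: PMT = PV × r / (1 − (1 + r)^(−n))
Monthly rate r = 0.0837/12 = 0.006975, n = 360 months
Denominator: 1 − (1 + 0.0837/12)^(−360) = 0.918102
PMT = $246,625.34 × (0.0837/12) / 0.918102
PMT = $1,873.66 per month

PMT = PV × r / (1-(1+r)^(-n)) = $1,873.66/month


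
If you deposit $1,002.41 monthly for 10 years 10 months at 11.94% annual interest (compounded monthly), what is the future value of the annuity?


Future value of an ordinary annuity: FV = PMT × ((1 + r)^n − 1) / r
Monthly rate r = 0.1194/12 = 0.00995, n = 130
FV = $1,002.41 × ((1 + 0.1194/12)^130 − 1) / (0.1194/12)
FV = $1,002.41 × 263.547020
FV = $264,182.17

FV = PMT × ((1+r)^n - 1)/r = $264,182.17


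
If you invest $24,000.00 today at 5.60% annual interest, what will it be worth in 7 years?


Future value formula: FV = PV × (1 + r)^t
FV = $24,000.00 × (1 + 0.056)^7
FV = $24,000.00 × 1.4643586
FV = $35,144.61

FV = PV × (1 + r)^t = $35,144.61


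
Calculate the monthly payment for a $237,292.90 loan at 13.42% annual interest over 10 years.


Loan payment formula: PMT = PV × r / (1 − (1 + r)^(−n))
Monthly rate r = 0.1342/12 ≈ 0.01118333, n = 120 months
Denominator: 1 − (1 + 0.1342/12)^(−120) = 0.736724
PMT = $237,292.90 × (0.1342/12) / 0.736724
PMT = $3,602.06 per month

PMT = PV × r / (1-(1+r)^(-n)) = $3,602.06/month


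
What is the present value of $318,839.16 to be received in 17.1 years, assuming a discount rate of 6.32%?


Present value formula: PV = FV / (1 + r)^t
PV = $318,839.16 / (1 + 0.0632)^17.1
PV = $318,839.16 / 2.8517796
PV = $111,803.58

PV = FV / (1 + r)^t = $111,803.58


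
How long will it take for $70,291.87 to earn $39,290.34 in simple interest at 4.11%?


Rearrange the simple interest formula for t:
I = P × r × t  ⇒  t = I / (P × r)
t = $39,290.34 / ($70,291.87 × 0.0411)
t = 13.6

t = I/(P×r) = 13.6 years


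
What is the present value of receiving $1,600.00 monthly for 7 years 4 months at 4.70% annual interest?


Present value of an ordinary annuity: PV = PMT × (1 − (1 + r)^(−n)) / r
Monthly rate r = 0.047/12 ≈ 0.00391667, n = 88
PV = $1,600.00 × (1 − (1 + 0.047/12)^(−88)) / (0.047/12)
PV = $1,600.00 × 74.314833
PV = $118,903.73

PV = PMT × (1-(1+r)^(-n))/r = $118,903.73


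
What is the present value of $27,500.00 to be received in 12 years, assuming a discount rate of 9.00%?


Present value formula: PV = FV / (1 + r)^t
PV = $27,500.00 / (1 + 0.09)^12
PV = $27,500.00 / 2.812665
PV = $9,777.20

PV = FV / (1 + r)^t = $9,777.20


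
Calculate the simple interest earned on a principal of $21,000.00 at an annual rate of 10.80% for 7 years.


Simple interest formula: I = P × r × t
I = $21,000.00 × 0.108 × 7
I = $15,876.00

I = P × r × t = $15,876.00


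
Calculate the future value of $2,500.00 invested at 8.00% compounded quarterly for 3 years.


Compound interest formula: A = P(1 + r/n)^(nt)
A = $2,500.00 × (1 + 0.08/4)^(4 × 3)
Growth factor: (1 + 0.08/4)^12 = 1.2682418
A = $2,500.00 × 1.2682418
A = $3,170.60

A = P(1 + r/n)^(nt) = $3,170.60


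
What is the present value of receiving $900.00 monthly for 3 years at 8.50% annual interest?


Present value of an ordinary annuity: PV = PMT × (1 − (1 + r)^(−n)) / r
Monthly rate r = 0.085/12 ≈ 0.00708333, n = 36
PV = $900.00 × (1 − (1 + 0.085/12)^(−36)) / (0.085/12)
PV = $900.00 × 31.678112
PV = $28,510.30

PV = PMT × (1-(1+r)^(-n))/r = $28,510.30


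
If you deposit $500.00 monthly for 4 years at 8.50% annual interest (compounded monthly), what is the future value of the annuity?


Future value of an ordinary annuity: FV = PMT × ((1 + r)^n − 1) / r
Monthly rate r = 0.085/12 ≈ 0.00708333, n = 48
FV = $500.00 × ((1 + 0.085/12)^48 − 1) / (0.085/12)
FV = $500.00 × 56.931495
FV = $28,465.75

FV = PMT × ((1+r)^n - 1)/r = $28,465.75


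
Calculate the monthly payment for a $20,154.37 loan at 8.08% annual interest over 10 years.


Loan payment formula: PMT = PV × r / (1 − (1 + r)^(−n))
Monthly rate r = 0.0808/12 ≈ 0.00673333, n = 120 months
Denominator: 1 − (1 + 0.0808/12)^(−120) = 0.553043
PMT = $20,154.37 × (0.0808/12) / 0.553043
PMT = $245.38 per month

PMT = PV × r / (1-(1+r)^(-n)) = $245.38/month


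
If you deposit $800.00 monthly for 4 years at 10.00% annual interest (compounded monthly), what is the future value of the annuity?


Future value of an ordinary annuity: FV = PMT × ((1 + r)^n − 1) / r
Monthly rate r = 0.1/12 ≈ 0.00833333, n = 48
FV = $800.00 × ((1 + 0.1/12)^48 − 1) / (0.1/12)
FV = $800.00 × 58.722492
FV = $46,977.99

FV = PMT × ((1+r)^n - 1)/r = $46,977.99


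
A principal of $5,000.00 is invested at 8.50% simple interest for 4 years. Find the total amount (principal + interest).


Total amount formula: A = P(1 + rt) = P + P·r·t
Interest: I = P × r × t = $5,000.00 × 0.085 × 4 = $1,700.00
A = P + I = $5,000.00 + $1,700.00 = $6,700.00

A = P + I = P(1 + rt) = $6,700.00


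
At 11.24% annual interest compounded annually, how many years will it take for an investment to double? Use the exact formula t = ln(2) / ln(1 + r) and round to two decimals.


Doubling condition: (1 + r)^t = 2
Take ln of both sides: t × ln(1 + r) = ln(2)
t = ln(2) / ln(1 + r)
t = 0.693147 / 0.106520
t = 6.51

t = ln(2) / ln(1 + r) = 6.51 years


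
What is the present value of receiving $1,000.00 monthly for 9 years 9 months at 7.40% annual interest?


Present value of an ordinary annuity: PV = PMT × (1 − (1 + r)^(−n)) / r
Monthly rate r = 0.074/12 ≈ 0.00616667, n = 117
PV = $1,000.00 × (1 − (1 + 0.074/12)^(−117)) / (0.074/12)
PV = $1,000.00 × 83.172866
PV = $83,172.87

PV = PMT × (1-(1+r)^(-n))/r = $83,172.87


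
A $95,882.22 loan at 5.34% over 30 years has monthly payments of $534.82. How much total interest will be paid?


Total paid over the life of the loan = PMT × n.
Total paid = $534.82 × 360 = $192,535.20
Total interest = total paid − principal = $192,535.20 − $95,882.22 = $96,652.98

Total interest = (PMT × n) - PV = $96,652.98


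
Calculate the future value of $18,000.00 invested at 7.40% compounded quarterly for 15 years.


Compound interest formula: A = P(1 + r/n)^(nt)
A = $18,000.00 × (1 + 0.074/4)^(4 × 15)
Growth factor: (1 + 0.074/4)^60 = 3.003738
A = $18,000.00 × 3.003738
A = $54,067.28

A = P(1 + r/n)^(nt) = $54,067.28


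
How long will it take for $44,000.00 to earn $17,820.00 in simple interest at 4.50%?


Rearrange the simple interest formula for t:
I = P × r × t  ⇒  t = I / (P × r)
t = $17,820.00 / ($44,000.00 × 0.045)
t = 9

t = I/(P×r) = 9 years


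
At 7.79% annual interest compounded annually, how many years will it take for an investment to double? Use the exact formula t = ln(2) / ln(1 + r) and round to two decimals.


Doubling condition: (1 + r)^t = 2
Take ln of both sides: t × ln(1 + r) = ln(2)
t = ln(2) / ln(1 + r)
t = 0.693147 / 0.075015
t = 9.24

t = ln(2) / ln(1 + r) = 9.24 years


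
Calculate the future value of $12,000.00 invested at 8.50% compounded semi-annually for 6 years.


Compound interest formula: A = P(1 + r/n)^(nt)
A = $12,000.00 × (1 + 0.085/2)^(2 × 6)
Growth factor: (1 + 0.085/2)^12 = 1.6478314
A = $12,000.00 × 1.6478314
A = $19,773.98

A = P(1 + r/n)^(nt) = $19,773.98


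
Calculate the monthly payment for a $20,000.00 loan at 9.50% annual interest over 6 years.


Loan payment formula: PMT = PV × r / (1 − (1 + r)^(−n))
Monthly rate r = 0.095/12 ≈ 0.00791667, n = 72 months
Denominator: 1 − (1 + 0.095/12)^(−72) = 0.433204
PMT = $20,000.00 × (0.095/12) / 0.433204
PMT = $365.49 per month

PMT = PV × r / (1-(1+r)^(-n)) = $365.49/month


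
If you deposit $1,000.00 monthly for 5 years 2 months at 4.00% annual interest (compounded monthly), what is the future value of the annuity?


Future value of an ordinary annuity: FV = PMT × ((1 + r)^n − 1) / r
Monthly rate r = 0.04/12 ≈ 0.00333333, n = 62
FV = $1,000.00 × ((1 + 0.04/12)^62 − 1) / (0.04/12)
FV = $1,000.00 × 68.745041
FV = $68,745.04

FV = PMT × ((1+r)^n - 1)/r = $68,745.04


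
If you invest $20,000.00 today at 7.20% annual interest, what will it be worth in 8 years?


Future value formula: FV = PV × (1 + r)^t
FV = $20,000.00 × (1 + 0.072)^8
FV = $20,000.00 × 1.7440474
FV = $34,880.95

FV = PV × (1 + r)^t = $34,880.95


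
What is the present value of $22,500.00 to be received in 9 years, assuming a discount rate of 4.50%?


Present value formula: PV = FV / (1 + r)^t
PV = $22,500.00 / (1 + 0.045)^9
PV = $22,500.00 / 1.486095
PV = $15,140.35

PV = FV / (1 + r)^t = $15,140.35


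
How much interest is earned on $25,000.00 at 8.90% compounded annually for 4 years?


Compound interest earned = final amount − principal.
A = P(1 + r/n)^(nt) = $25,000.00 × (1 + 0.089/1)^(1 × 4) = $35,160.22
Interest = A − P = $35,160.22 − $25,000.00 = $10,160.22

Interest = A - P = $10,160.22


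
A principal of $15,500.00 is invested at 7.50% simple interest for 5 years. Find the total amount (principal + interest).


Total amount formula: A = P(1 + rt) = P + P·r·t
Interest: I = P × r × t = $15,500.00 × 0.075 × 5 = $5,812.50
A = P + I = $15,500.00 + $5,812.50 = $21,312.50

A = P + I = P(1 + rt) = $21,312.50


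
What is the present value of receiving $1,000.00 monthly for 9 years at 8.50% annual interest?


Present value of an ordinary annuity: PV = PMT × (1 − (1 + r)^(−n)) / r
Monthly rate r = 0.085/12 ≈ 0.00708333, n = 108
PV = $1,000.00 × (1 − (1 + 0.085/12)^(−108)) / (0.085/12)
PV = $1,000.00 × 75.3048753
PV = $75,304.88

PV = PMT × (1-(1+r)^(-n))/r = $75,304.88


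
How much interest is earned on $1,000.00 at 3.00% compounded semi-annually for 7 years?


Compound interest earned = final amount − principal.
A = P(1 + r/n)^(nt) = $1,000.00 × (1 + 0.03/2)^(2 × 7) = $1,231.76
Interest = A − P = $1,231.76 − $1,000.00 = $231.76

Interest = A - P = $231.76


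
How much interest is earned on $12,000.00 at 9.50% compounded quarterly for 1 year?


Compound interest earned = final amount − principal.
A = P(1 + r/n)^(nt) = $12,000.00 × (1 + 0.095/4)^(4 × 1) = $13,181.26
Interest = A − P = $13,181.26 − $12,000.00 = $1,181.26

Interest = A - P = $1,181.26


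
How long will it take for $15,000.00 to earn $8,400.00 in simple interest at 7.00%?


Rearrange the simple interest formula for t:
I = P × r × t  ⇒  t = I / (P × r)
t = $8,400.00 / ($15,000.00 × 0.07)
t = 8

t = I/(P×r) = 8 years


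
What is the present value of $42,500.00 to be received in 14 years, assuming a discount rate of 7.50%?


Present value formula: PV = FV / (1 + r)^t
PV = $42,500.00 / (1 + 0.075)^14
PV = $42,500.00 / 2.752444
PV = $15,440.82

PV = FV / (1 + r)^t = $15,440.82


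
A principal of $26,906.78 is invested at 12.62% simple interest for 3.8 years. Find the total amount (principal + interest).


Total amount formula: A = P(1 + rt) = P + P·r·t
Interest: I = P × r × t = $26,906.78 × 0.1262 × 3.8 = $12,903.42
A = P + I = $26,906.78 + $12,903.42 = $39,810.20

A = P + I = P(1 + rt) = $39,810.20


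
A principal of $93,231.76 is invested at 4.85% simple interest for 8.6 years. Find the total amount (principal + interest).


Total amount formula: A = P(1 + rt) = P + P·r·t
Interest: I = P × r × t = $93,231.76 × 0.0485 × 8.6 = $38,886.97
A = P + I = $93,231.76 + $38,886.97 = $132,118.73

A = P + I = P(1 + rt) = $132,118.73


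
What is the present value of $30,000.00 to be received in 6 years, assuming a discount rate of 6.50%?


Present value formula: PV = FV / (1 + r)^t
PV = $30,000.00 / (1 + 0.065)^6
PV = $30,000.00 / 1.4591423
PV = $20,560.02

PV = FV / (1 + r)^t = $20,560.02


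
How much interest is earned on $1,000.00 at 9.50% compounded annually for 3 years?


Compound interest earned = final amount − principal.
A = P(1 + r/n)^(nt) = $1,000.00 × (1 + 0.095/1)^(1 × 3) = $1,312.93
Interest = A − P = $1,312.93 − $1,000.00 = $312.93

Interest = A - P = $312.93


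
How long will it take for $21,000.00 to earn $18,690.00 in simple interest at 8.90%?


Rearrange the simple interest formula for t:
I = P × r × t  ⇒  t = I / (P × r)
t = $18,690.00 / ($21,000.00 × 0.089)
t = 10

t = I/(P×r) = 10 years


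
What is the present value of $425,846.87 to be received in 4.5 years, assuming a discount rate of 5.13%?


Present value formula: PV = FV / (1 + r)^t
PV = $425,846.87 / (1 + 0.0513)^4.5
PV = $425,846.87 / 1.252477665
PV = $340,003.56

PV = FV / (1 + r)^t = $340,003.56


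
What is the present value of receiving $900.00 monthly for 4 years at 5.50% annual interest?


Present value of an ordinary annuity: PV = PMT × (1 − (1 + r)^(−n)) / r
Monthly rate r = 0.055/12 ≈ 0.00458333, n = 48
PV = $900.00 × (1 − (1 + 0.055/12)^(−48)) / (0.055/12)
PV = $900.00 × 42.998777
PV = $38,698.90

PV = PMT × (1-(1+r)^(-n))/r = $38,698.90
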